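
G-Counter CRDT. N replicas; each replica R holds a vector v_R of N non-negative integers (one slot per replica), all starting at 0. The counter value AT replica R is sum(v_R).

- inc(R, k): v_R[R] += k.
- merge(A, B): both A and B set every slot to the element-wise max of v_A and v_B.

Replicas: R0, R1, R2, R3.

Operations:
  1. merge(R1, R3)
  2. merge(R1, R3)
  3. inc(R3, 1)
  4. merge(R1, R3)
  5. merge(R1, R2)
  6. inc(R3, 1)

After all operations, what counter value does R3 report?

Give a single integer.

Answer: 2

Derivation:
Op 1: merge R1<->R3 -> R1=(0,0,0,0) R3=(0,0,0,0)
Op 2: merge R1<->R3 -> R1=(0,0,0,0) R3=(0,0,0,0)
Op 3: inc R3 by 1 -> R3=(0,0,0,1) value=1
Op 4: merge R1<->R3 -> R1=(0,0,0,1) R3=(0,0,0,1)
Op 5: merge R1<->R2 -> R1=(0,0,0,1) R2=(0,0,0,1)
Op 6: inc R3 by 1 -> R3=(0,0,0,2) value=2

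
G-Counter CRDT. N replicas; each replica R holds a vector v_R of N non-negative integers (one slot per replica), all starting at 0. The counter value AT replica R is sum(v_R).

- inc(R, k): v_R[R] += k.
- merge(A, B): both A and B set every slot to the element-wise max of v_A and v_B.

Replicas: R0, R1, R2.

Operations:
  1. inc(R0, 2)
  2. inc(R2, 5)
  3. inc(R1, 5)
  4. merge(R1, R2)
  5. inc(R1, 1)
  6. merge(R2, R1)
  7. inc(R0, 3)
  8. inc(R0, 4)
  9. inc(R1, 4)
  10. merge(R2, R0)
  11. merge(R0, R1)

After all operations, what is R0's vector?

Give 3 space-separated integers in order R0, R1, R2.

Op 1: inc R0 by 2 -> R0=(2,0,0) value=2
Op 2: inc R2 by 5 -> R2=(0,0,5) value=5
Op 3: inc R1 by 5 -> R1=(0,5,0) value=5
Op 4: merge R1<->R2 -> R1=(0,5,5) R2=(0,5,5)
Op 5: inc R1 by 1 -> R1=(0,6,5) value=11
Op 6: merge R2<->R1 -> R2=(0,6,5) R1=(0,6,5)
Op 7: inc R0 by 3 -> R0=(5,0,0) value=5
Op 8: inc R0 by 4 -> R0=(9,0,0) value=9
Op 9: inc R1 by 4 -> R1=(0,10,5) value=15
Op 10: merge R2<->R0 -> R2=(9,6,5) R0=(9,6,5)
Op 11: merge R0<->R1 -> R0=(9,10,5) R1=(9,10,5)

Answer: 9 10 5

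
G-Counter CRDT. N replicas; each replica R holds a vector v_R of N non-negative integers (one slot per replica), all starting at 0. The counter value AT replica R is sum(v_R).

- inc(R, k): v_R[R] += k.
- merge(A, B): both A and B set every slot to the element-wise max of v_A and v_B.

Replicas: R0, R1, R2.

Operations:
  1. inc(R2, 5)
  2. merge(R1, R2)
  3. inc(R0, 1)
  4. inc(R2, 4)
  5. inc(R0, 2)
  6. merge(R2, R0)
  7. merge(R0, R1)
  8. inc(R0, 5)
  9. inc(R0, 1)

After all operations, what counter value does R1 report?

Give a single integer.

Op 1: inc R2 by 5 -> R2=(0,0,5) value=5
Op 2: merge R1<->R2 -> R1=(0,0,5) R2=(0,0,5)
Op 3: inc R0 by 1 -> R0=(1,0,0) value=1
Op 4: inc R2 by 4 -> R2=(0,0,9) value=9
Op 5: inc R0 by 2 -> R0=(3,0,0) value=3
Op 6: merge R2<->R0 -> R2=(3,0,9) R0=(3,0,9)
Op 7: merge R0<->R1 -> R0=(3,0,9) R1=(3,0,9)
Op 8: inc R0 by 5 -> R0=(8,0,9) value=17
Op 9: inc R0 by 1 -> R0=(9,0,9) value=18

Answer: 12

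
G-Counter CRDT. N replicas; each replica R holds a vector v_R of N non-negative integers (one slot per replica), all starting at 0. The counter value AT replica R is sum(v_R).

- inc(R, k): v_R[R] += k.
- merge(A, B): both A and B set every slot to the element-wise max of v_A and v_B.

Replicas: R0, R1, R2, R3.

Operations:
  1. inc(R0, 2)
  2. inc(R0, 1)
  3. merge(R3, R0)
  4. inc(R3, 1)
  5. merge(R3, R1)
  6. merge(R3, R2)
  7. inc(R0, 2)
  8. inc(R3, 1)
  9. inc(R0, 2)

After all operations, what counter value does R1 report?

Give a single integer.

Op 1: inc R0 by 2 -> R0=(2,0,0,0) value=2
Op 2: inc R0 by 1 -> R0=(3,0,0,0) value=3
Op 3: merge R3<->R0 -> R3=(3,0,0,0) R0=(3,0,0,0)
Op 4: inc R3 by 1 -> R3=(3,0,0,1) value=4
Op 5: merge R3<->R1 -> R3=(3,0,0,1) R1=(3,0,0,1)
Op 6: merge R3<->R2 -> R3=(3,0,0,1) R2=(3,0,0,1)
Op 7: inc R0 by 2 -> R0=(5,0,0,0) value=5
Op 8: inc R3 by 1 -> R3=(3,0,0,2) value=5
Op 9: inc R0 by 2 -> R0=(7,0,0,0) value=7

Answer: 4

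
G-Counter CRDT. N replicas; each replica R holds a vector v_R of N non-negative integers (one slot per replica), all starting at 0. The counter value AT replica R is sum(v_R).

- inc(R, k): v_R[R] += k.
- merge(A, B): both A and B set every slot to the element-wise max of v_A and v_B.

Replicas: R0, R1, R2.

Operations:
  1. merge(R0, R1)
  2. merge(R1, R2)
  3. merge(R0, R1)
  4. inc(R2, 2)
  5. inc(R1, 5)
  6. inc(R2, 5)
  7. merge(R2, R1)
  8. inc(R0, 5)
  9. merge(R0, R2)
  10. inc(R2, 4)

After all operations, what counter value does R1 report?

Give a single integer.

Op 1: merge R0<->R1 -> R0=(0,0,0) R1=(0,0,0)
Op 2: merge R1<->R2 -> R1=(0,0,0) R2=(0,0,0)
Op 3: merge R0<->R1 -> R0=(0,0,0) R1=(0,0,0)
Op 4: inc R2 by 2 -> R2=(0,0,2) value=2
Op 5: inc R1 by 5 -> R1=(0,5,0) value=5
Op 6: inc R2 by 5 -> R2=(0,0,7) value=7
Op 7: merge R2<->R1 -> R2=(0,5,7) R1=(0,5,7)
Op 8: inc R0 by 5 -> R0=(5,0,0) value=5
Op 9: merge R0<->R2 -> R0=(5,5,7) R2=(5,5,7)
Op 10: inc R2 by 4 -> R2=(5,5,11) value=21

Answer: 12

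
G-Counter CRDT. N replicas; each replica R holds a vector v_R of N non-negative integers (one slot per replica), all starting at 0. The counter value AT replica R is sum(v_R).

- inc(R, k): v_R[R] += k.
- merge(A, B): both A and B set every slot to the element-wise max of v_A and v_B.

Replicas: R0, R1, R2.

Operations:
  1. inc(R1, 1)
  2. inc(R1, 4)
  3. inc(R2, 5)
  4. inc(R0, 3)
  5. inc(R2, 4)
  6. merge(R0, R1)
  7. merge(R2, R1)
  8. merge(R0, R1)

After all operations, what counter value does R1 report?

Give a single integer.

Answer: 17

Derivation:
Op 1: inc R1 by 1 -> R1=(0,1,0) value=1
Op 2: inc R1 by 4 -> R1=(0,5,0) value=5
Op 3: inc R2 by 5 -> R2=(0,0,5) value=5
Op 4: inc R0 by 3 -> R0=(3,0,0) value=3
Op 5: inc R2 by 4 -> R2=(0,0,9) value=9
Op 6: merge R0<->R1 -> R0=(3,5,0) R1=(3,5,0)
Op 7: merge R2<->R1 -> R2=(3,5,9) R1=(3,5,9)
Op 8: merge R0<->R1 -> R0=(3,5,9) R1=(3,5,9)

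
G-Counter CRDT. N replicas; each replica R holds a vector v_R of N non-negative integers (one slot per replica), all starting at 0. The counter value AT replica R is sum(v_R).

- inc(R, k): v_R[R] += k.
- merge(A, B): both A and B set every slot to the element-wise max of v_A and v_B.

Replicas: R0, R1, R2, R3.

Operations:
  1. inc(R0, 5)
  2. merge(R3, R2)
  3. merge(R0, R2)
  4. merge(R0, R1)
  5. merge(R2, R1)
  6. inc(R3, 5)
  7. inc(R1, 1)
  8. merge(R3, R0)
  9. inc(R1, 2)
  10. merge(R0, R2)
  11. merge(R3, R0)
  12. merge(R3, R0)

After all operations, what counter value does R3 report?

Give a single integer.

Answer: 10

Derivation:
Op 1: inc R0 by 5 -> R0=(5,0,0,0) value=5
Op 2: merge R3<->R2 -> R3=(0,0,0,0) R2=(0,0,0,0)
Op 3: merge R0<->R2 -> R0=(5,0,0,0) R2=(5,0,0,0)
Op 4: merge R0<->R1 -> R0=(5,0,0,0) R1=(5,0,0,0)
Op 5: merge R2<->R1 -> R2=(5,0,0,0) R1=(5,0,0,0)
Op 6: inc R3 by 5 -> R3=(0,0,0,5) value=5
Op 7: inc R1 by 1 -> R1=(5,1,0,0) value=6
Op 8: merge R3<->R0 -> R3=(5,0,0,5) R0=(5,0,0,5)
Op 9: inc R1 by 2 -> R1=(5,3,0,0) value=8
Op 10: merge R0<->R2 -> R0=(5,0,0,5) R2=(5,0,0,5)
Op 11: merge R3<->R0 -> R3=(5,0,0,5) R0=(5,0,0,5)
Op 12: merge R3<->R0 -> R3=(5,0,0,5) R0=(5,0,0,5)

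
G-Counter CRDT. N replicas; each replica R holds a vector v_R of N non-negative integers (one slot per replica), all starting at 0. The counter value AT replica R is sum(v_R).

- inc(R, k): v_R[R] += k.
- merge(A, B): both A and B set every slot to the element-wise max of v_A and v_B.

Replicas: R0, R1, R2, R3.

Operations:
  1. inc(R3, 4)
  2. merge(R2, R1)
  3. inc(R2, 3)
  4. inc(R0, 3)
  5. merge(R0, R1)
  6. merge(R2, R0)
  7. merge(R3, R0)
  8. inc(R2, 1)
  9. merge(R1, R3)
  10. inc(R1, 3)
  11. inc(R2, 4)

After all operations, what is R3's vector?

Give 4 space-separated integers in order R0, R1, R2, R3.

Answer: 3 0 3 4

Derivation:
Op 1: inc R3 by 4 -> R3=(0,0,0,4) value=4
Op 2: merge R2<->R1 -> R2=(0,0,0,0) R1=(0,0,0,0)
Op 3: inc R2 by 3 -> R2=(0,0,3,0) value=3
Op 4: inc R0 by 3 -> R0=(3,0,0,0) value=3
Op 5: merge R0<->R1 -> R0=(3,0,0,0) R1=(3,0,0,0)
Op 6: merge R2<->R0 -> R2=(3,0,3,0) R0=(3,0,3,0)
Op 7: merge R3<->R0 -> R3=(3,0,3,4) R0=(3,0,3,4)
Op 8: inc R2 by 1 -> R2=(3,0,4,0) value=7
Op 9: merge R1<->R3 -> R1=(3,0,3,4) R3=(3,0,3,4)
Op 10: inc R1 by 3 -> R1=(3,3,3,4) value=13
Op 11: inc R2 by 4 -> R2=(3,0,8,0) value=11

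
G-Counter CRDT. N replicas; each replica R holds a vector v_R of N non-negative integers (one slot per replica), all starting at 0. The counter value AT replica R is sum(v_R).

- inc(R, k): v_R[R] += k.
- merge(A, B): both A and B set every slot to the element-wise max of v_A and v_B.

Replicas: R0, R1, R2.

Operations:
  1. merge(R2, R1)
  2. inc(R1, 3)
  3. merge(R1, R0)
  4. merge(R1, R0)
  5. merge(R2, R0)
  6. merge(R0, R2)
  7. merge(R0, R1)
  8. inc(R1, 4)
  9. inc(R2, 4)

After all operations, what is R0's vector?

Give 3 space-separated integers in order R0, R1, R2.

Op 1: merge R2<->R1 -> R2=(0,0,0) R1=(0,0,0)
Op 2: inc R1 by 3 -> R1=(0,3,0) value=3
Op 3: merge R1<->R0 -> R1=(0,3,0) R0=(0,3,0)
Op 4: merge R1<->R0 -> R1=(0,3,0) R0=(0,3,0)
Op 5: merge R2<->R0 -> R2=(0,3,0) R0=(0,3,0)
Op 6: merge R0<->R2 -> R0=(0,3,0) R2=(0,3,0)
Op 7: merge R0<->R1 -> R0=(0,3,0) R1=(0,3,0)
Op 8: inc R1 by 4 -> R1=(0,7,0) value=7
Op 9: inc R2 by 4 -> R2=(0,3,4) value=7

Answer: 0 3 0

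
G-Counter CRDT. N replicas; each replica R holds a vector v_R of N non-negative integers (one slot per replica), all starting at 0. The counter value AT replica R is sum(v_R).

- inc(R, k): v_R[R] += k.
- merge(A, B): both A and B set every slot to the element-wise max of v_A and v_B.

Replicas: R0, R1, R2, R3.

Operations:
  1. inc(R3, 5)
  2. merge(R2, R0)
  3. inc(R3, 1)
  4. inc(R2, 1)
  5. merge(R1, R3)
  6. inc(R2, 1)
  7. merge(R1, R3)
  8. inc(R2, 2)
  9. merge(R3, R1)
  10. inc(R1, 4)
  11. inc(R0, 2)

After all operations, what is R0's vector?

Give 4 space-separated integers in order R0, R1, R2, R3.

Op 1: inc R3 by 5 -> R3=(0,0,0,5) value=5
Op 2: merge R2<->R0 -> R2=(0,0,0,0) R0=(0,0,0,0)
Op 3: inc R3 by 1 -> R3=(0,0,0,6) value=6
Op 4: inc R2 by 1 -> R2=(0,0,1,0) value=1
Op 5: merge R1<->R3 -> R1=(0,0,0,6) R3=(0,0,0,6)
Op 6: inc R2 by 1 -> R2=(0,0,2,0) value=2
Op 7: merge R1<->R3 -> R1=(0,0,0,6) R3=(0,0,0,6)
Op 8: inc R2 by 2 -> R2=(0,0,4,0) value=4
Op 9: merge R3<->R1 -> R3=(0,0,0,6) R1=(0,0,0,6)
Op 10: inc R1 by 4 -> R1=(0,4,0,6) value=10
Op 11: inc R0 by 2 -> R0=(2,0,0,0) value=2

Answer: 2 0 0 0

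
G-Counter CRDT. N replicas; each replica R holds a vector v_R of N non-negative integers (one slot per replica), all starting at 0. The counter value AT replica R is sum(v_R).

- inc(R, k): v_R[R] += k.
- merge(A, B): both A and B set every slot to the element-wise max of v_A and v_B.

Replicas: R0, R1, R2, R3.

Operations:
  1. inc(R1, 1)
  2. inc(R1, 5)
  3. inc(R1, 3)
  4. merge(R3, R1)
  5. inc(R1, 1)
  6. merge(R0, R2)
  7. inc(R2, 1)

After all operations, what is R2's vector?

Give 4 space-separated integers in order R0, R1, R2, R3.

Answer: 0 0 1 0

Derivation:
Op 1: inc R1 by 1 -> R1=(0,1,0,0) value=1
Op 2: inc R1 by 5 -> R1=(0,6,0,0) value=6
Op 3: inc R1 by 3 -> R1=(0,9,0,0) value=9
Op 4: merge R3<->R1 -> R3=(0,9,0,0) R1=(0,9,0,0)
Op 5: inc R1 by 1 -> R1=(0,10,0,0) value=10
Op 6: merge R0<->R2 -> R0=(0,0,0,0) R2=(0,0,0,0)
Op 7: inc R2 by 1 -> R2=(0,0,1,0) value=1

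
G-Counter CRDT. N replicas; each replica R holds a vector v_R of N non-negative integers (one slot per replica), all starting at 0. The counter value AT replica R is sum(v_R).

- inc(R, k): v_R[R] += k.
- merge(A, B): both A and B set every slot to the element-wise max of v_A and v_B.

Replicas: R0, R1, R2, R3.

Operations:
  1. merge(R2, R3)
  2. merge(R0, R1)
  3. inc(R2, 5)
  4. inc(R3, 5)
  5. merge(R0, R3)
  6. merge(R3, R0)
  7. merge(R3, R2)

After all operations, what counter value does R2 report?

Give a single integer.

Answer: 10

Derivation:
Op 1: merge R2<->R3 -> R2=(0,0,0,0) R3=(0,0,0,0)
Op 2: merge R0<->R1 -> R0=(0,0,0,0) R1=(0,0,0,0)
Op 3: inc R2 by 5 -> R2=(0,0,5,0) value=5
Op 4: inc R3 by 5 -> R3=(0,0,0,5) value=5
Op 5: merge R0<->R3 -> R0=(0,0,0,5) R3=(0,0,0,5)
Op 6: merge R3<->R0 -> R3=(0,0,0,5) R0=(0,0,0,5)
Op 7: merge R3<->R2 -> R3=(0,0,5,5) R2=(0,0,5,5)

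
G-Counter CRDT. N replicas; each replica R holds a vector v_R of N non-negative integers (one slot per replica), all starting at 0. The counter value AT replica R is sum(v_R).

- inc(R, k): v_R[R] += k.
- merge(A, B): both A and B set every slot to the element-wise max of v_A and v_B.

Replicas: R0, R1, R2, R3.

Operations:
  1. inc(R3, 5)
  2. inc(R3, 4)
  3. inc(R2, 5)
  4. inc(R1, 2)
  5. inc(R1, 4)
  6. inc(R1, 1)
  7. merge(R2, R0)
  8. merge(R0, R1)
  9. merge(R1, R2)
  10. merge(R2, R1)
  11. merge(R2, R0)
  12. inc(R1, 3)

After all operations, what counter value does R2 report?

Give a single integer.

Answer: 12

Derivation:
Op 1: inc R3 by 5 -> R3=(0,0,0,5) value=5
Op 2: inc R3 by 4 -> R3=(0,0,0,9) value=9
Op 3: inc R2 by 5 -> R2=(0,0,5,0) value=5
Op 4: inc R1 by 2 -> R1=(0,2,0,0) value=2
Op 5: inc R1 by 4 -> R1=(0,6,0,0) value=6
Op 6: inc R1 by 1 -> R1=(0,7,0,0) value=7
Op 7: merge R2<->R0 -> R2=(0,0,5,0) R0=(0,0,5,0)
Op 8: merge R0<->R1 -> R0=(0,7,5,0) R1=(0,7,5,0)
Op 9: merge R1<->R2 -> R1=(0,7,5,0) R2=(0,7,5,0)
Op 10: merge R2<->R1 -> R2=(0,7,5,0) R1=(0,7,5,0)
Op 11: merge R2<->R0 -> R2=(0,7,5,0) R0=(0,7,5,0)
Op 12: inc R1 by 3 -> R1=(0,10,5,0) value=15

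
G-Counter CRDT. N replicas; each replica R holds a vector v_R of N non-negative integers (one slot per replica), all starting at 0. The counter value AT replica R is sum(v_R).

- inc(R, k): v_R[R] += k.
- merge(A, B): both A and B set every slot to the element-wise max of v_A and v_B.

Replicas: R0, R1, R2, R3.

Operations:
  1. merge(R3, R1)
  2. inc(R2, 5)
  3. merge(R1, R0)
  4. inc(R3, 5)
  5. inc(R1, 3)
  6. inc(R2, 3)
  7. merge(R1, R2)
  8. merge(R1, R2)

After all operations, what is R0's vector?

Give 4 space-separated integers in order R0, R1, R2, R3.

Answer: 0 0 0 0

Derivation:
Op 1: merge R3<->R1 -> R3=(0,0,0,0) R1=(0,0,0,0)
Op 2: inc R2 by 5 -> R2=(0,0,5,0) value=5
Op 3: merge R1<->R0 -> R1=(0,0,0,0) R0=(0,0,0,0)
Op 4: inc R3 by 5 -> R3=(0,0,0,5) value=5
Op 5: inc R1 by 3 -> R1=(0,3,0,0) value=3
Op 6: inc R2 by 3 -> R2=(0,0,8,0) value=8
Op 7: merge R1<->R2 -> R1=(0,3,8,0) R2=(0,3,8,0)
Op 8: merge R1<->R2 -> R1=(0,3,8,0) R2=(0,3,8,0)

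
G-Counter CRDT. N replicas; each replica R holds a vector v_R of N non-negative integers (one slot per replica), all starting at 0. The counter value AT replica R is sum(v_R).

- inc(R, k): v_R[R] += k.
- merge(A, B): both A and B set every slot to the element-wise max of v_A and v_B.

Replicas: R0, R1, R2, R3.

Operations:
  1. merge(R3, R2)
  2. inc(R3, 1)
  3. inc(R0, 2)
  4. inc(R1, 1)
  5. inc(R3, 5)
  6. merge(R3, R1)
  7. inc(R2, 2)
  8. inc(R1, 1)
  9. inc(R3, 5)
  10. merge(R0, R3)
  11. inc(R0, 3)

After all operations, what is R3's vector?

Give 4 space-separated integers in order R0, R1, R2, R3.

Answer: 2 1 0 11

Derivation:
Op 1: merge R3<->R2 -> R3=(0,0,0,0) R2=(0,0,0,0)
Op 2: inc R3 by 1 -> R3=(0,0,0,1) value=1
Op 3: inc R0 by 2 -> R0=(2,0,0,0) value=2
Op 4: inc R1 by 1 -> R1=(0,1,0,0) value=1
Op 5: inc R3 by 5 -> R3=(0,0,0,6) value=6
Op 6: merge R3<->R1 -> R3=(0,1,0,6) R1=(0,1,0,6)
Op 7: inc R2 by 2 -> R2=(0,0,2,0) value=2
Op 8: inc R1 by 1 -> R1=(0,2,0,6) value=8
Op 9: inc R3 by 5 -> R3=(0,1,0,11) value=12
Op 10: merge R0<->R3 -> R0=(2,1,0,11) R3=(2,1,0,11)
Op 11: inc R0 by 3 -> R0=(5,1,0,11) value=17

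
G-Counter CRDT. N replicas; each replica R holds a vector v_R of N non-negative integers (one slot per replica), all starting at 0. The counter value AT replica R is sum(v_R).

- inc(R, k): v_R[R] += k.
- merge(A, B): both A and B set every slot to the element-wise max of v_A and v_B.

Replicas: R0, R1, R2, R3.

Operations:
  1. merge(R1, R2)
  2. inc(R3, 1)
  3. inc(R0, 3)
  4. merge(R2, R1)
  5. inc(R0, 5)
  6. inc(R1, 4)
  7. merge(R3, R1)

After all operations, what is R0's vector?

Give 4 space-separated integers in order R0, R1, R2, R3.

Answer: 8 0 0 0

Derivation:
Op 1: merge R1<->R2 -> R1=(0,0,0,0) R2=(0,0,0,0)
Op 2: inc R3 by 1 -> R3=(0,0,0,1) value=1
Op 3: inc R0 by 3 -> R0=(3,0,0,0) value=3
Op 4: merge R2<->R1 -> R2=(0,0,0,0) R1=(0,0,0,0)
Op 5: inc R0 by 5 -> R0=(8,0,0,0) value=8
Op 6: inc R1 by 4 -> R1=(0,4,0,0) value=4
Op 7: merge R3<->R1 -> R3=(0,4,0,1) R1=(0,4,0,1)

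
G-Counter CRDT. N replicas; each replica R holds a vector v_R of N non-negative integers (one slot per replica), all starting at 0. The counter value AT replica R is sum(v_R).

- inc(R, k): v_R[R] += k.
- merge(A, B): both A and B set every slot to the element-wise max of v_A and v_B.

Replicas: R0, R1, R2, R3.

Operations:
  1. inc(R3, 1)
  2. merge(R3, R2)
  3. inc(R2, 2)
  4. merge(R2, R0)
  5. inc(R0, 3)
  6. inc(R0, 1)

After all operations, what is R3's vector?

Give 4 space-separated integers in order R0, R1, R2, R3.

Op 1: inc R3 by 1 -> R3=(0,0,0,1) value=1
Op 2: merge R3<->R2 -> R3=(0,0,0,1) R2=(0,0,0,1)
Op 3: inc R2 by 2 -> R2=(0,0,2,1) value=3
Op 4: merge R2<->R0 -> R2=(0,0,2,1) R0=(0,0,2,1)
Op 5: inc R0 by 3 -> R0=(3,0,2,1) value=6
Op 6: inc R0 by 1 -> R0=(4,0,2,1) value=7

Answer: 0 0 0 1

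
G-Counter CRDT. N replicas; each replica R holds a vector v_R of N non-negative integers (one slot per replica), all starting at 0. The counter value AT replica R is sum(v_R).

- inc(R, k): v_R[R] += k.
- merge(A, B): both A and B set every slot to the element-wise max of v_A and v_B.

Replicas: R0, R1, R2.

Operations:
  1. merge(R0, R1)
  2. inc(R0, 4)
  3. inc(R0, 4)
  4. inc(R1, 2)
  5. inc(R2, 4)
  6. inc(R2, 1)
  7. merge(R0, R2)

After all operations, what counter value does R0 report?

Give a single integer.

Answer: 13

Derivation:
Op 1: merge R0<->R1 -> R0=(0,0,0) R1=(0,0,0)
Op 2: inc R0 by 4 -> R0=(4,0,0) value=4
Op 3: inc R0 by 4 -> R0=(8,0,0) value=8
Op 4: inc R1 by 2 -> R1=(0,2,0) value=2
Op 5: inc R2 by 4 -> R2=(0,0,4) value=4
Op 6: inc R2 by 1 -> R2=(0,0,5) value=5
Op 7: merge R0<->R2 -> R0=(8,0,5) R2=(8,0,5)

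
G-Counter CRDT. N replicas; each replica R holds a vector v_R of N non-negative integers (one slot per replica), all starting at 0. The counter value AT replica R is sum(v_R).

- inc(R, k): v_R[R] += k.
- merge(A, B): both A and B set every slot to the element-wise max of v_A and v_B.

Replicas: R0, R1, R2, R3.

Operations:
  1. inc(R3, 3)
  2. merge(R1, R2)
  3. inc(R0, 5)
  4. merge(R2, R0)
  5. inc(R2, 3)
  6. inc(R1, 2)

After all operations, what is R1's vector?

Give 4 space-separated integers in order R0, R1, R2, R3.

Answer: 0 2 0 0

Derivation:
Op 1: inc R3 by 3 -> R3=(0,0,0,3) value=3
Op 2: merge R1<->R2 -> R1=(0,0,0,0) R2=(0,0,0,0)
Op 3: inc R0 by 5 -> R0=(5,0,0,0) value=5
Op 4: merge R2<->R0 -> R2=(5,0,0,0) R0=(5,0,0,0)
Op 5: inc R2 by 3 -> R2=(5,0,3,0) value=8
Op 6: inc R1 by 2 -> R1=(0,2,0,0) value=2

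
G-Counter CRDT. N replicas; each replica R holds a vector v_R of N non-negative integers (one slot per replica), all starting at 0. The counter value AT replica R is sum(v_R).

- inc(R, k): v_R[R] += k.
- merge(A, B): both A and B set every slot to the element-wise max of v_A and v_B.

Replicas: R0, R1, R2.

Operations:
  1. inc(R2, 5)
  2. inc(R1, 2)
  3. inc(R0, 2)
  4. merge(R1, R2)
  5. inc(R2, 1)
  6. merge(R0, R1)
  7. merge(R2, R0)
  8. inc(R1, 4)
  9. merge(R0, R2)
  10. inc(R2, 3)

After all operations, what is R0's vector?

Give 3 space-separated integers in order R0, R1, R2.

Answer: 2 2 6

Derivation:
Op 1: inc R2 by 5 -> R2=(0,0,5) value=5
Op 2: inc R1 by 2 -> R1=(0,2,0) value=2
Op 3: inc R0 by 2 -> R0=(2,0,0) value=2
Op 4: merge R1<->R2 -> R1=(0,2,5) R2=(0,2,5)
Op 5: inc R2 by 1 -> R2=(0,2,6) value=8
Op 6: merge R0<->R1 -> R0=(2,2,5) R1=(2,2,5)
Op 7: merge R2<->R0 -> R2=(2,2,6) R0=(2,2,6)
Op 8: inc R1 by 4 -> R1=(2,6,5) value=13
Op 9: merge R0<->R2 -> R0=(2,2,6) R2=(2,2,6)
Op 10: inc R2 by 3 -> R2=(2,2,9) value=13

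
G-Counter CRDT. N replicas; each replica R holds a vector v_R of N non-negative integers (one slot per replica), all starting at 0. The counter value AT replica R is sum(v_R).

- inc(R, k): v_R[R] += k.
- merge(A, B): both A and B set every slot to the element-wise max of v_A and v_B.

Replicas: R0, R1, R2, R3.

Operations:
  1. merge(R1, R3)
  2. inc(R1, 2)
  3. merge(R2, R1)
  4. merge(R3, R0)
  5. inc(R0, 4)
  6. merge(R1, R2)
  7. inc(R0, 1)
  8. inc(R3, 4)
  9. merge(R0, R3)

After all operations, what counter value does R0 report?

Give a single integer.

Answer: 9

Derivation:
Op 1: merge R1<->R3 -> R1=(0,0,0,0) R3=(0,0,0,0)
Op 2: inc R1 by 2 -> R1=(0,2,0,0) value=2
Op 3: merge R2<->R1 -> R2=(0,2,0,0) R1=(0,2,0,0)
Op 4: merge R3<->R0 -> R3=(0,0,0,0) R0=(0,0,0,0)
Op 5: inc R0 by 4 -> R0=(4,0,0,0) value=4
Op 6: merge R1<->R2 -> R1=(0,2,0,0) R2=(0,2,0,0)
Op 7: inc R0 by 1 -> R0=(5,0,0,0) value=5
Op 8: inc R3 by 4 -> R3=(0,0,0,4) value=4
Op 9: merge R0<->R3 -> R0=(5,0,0,4) R3=(5,0,0,4)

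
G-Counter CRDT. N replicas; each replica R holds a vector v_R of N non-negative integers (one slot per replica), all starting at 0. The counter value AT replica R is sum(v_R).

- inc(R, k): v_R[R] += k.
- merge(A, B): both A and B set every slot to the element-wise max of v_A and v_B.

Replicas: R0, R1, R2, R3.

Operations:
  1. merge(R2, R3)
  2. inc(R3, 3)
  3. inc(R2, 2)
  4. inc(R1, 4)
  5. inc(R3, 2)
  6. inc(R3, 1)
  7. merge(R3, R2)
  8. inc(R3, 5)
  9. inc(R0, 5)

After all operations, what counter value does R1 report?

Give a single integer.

Op 1: merge R2<->R3 -> R2=(0,0,0,0) R3=(0,0,0,0)
Op 2: inc R3 by 3 -> R3=(0,0,0,3) value=3
Op 3: inc R2 by 2 -> R2=(0,0,2,0) value=2
Op 4: inc R1 by 4 -> R1=(0,4,0,0) value=4
Op 5: inc R3 by 2 -> R3=(0,0,0,5) value=5
Op 6: inc R3 by 1 -> R3=(0,0,0,6) value=6
Op 7: merge R3<->R2 -> R3=(0,0,2,6) R2=(0,0,2,6)
Op 8: inc R3 by 5 -> R3=(0,0,2,11) value=13
Op 9: inc R0 by 5 -> R0=(5,0,0,0) value=5

Answer: 4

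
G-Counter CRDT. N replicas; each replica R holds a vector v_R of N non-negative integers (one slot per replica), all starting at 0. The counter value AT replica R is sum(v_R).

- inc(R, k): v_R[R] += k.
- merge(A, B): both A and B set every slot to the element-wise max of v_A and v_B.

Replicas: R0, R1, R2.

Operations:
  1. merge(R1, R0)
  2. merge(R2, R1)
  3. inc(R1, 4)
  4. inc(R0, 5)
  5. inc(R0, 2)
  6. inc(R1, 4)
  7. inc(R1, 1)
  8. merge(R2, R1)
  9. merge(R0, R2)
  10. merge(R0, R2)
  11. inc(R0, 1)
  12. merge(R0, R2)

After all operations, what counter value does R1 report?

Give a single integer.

Answer: 9

Derivation:
Op 1: merge R1<->R0 -> R1=(0,0,0) R0=(0,0,0)
Op 2: merge R2<->R1 -> R2=(0,0,0) R1=(0,0,0)
Op 3: inc R1 by 4 -> R1=(0,4,0) value=4
Op 4: inc R0 by 5 -> R0=(5,0,0) value=5
Op 5: inc R0 by 2 -> R0=(7,0,0) value=7
Op 6: inc R1 by 4 -> R1=(0,8,0) value=8
Op 7: inc R1 by 1 -> R1=(0,9,0) value=9
Op 8: merge R2<->R1 -> R2=(0,9,0) R1=(0,9,0)
Op 9: merge R0<->R2 -> R0=(7,9,0) R2=(7,9,0)
Op 10: merge R0<->R2 -> R0=(7,9,0) R2=(7,9,0)
Op 11: inc R0 by 1 -> R0=(8,9,0) value=17
Op 12: merge R0<->R2 -> R0=(8,9,0) R2=(8,9,0)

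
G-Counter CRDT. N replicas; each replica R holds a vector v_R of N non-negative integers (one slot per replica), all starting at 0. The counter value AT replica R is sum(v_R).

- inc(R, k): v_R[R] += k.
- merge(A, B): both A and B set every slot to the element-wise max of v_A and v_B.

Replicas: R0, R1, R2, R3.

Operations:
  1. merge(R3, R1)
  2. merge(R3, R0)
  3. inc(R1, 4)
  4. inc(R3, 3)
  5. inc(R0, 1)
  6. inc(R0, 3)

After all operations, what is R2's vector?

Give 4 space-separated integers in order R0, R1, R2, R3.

Answer: 0 0 0 0

Derivation:
Op 1: merge R3<->R1 -> R3=(0,0,0,0) R1=(0,0,0,0)
Op 2: merge R3<->R0 -> R3=(0,0,0,0) R0=(0,0,0,0)
Op 3: inc R1 by 4 -> R1=(0,4,0,0) value=4
Op 4: inc R3 by 3 -> R3=(0,0,0,3) value=3
Op 5: inc R0 by 1 -> R0=(1,0,0,0) value=1
Op 6: inc R0 by 3 -> R0=(4,0,0,0) value=4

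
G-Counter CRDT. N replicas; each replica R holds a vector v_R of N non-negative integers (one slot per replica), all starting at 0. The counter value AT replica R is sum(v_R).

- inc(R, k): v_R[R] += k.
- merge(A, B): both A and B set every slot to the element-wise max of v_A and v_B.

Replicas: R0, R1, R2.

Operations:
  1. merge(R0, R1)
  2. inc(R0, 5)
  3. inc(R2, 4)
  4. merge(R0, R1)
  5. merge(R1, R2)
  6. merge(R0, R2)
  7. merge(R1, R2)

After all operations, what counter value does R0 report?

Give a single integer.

Answer: 9

Derivation:
Op 1: merge R0<->R1 -> R0=(0,0,0) R1=(0,0,0)
Op 2: inc R0 by 5 -> R0=(5,0,0) value=5
Op 3: inc R2 by 4 -> R2=(0,0,4) value=4
Op 4: merge R0<->R1 -> R0=(5,0,0) R1=(5,0,0)
Op 5: merge R1<->R2 -> R1=(5,0,4) R2=(5,0,4)
Op 6: merge R0<->R2 -> R0=(5,0,4) R2=(5,0,4)
Op 7: merge R1<->R2 -> R1=(5,0,4) R2=(5,0,4)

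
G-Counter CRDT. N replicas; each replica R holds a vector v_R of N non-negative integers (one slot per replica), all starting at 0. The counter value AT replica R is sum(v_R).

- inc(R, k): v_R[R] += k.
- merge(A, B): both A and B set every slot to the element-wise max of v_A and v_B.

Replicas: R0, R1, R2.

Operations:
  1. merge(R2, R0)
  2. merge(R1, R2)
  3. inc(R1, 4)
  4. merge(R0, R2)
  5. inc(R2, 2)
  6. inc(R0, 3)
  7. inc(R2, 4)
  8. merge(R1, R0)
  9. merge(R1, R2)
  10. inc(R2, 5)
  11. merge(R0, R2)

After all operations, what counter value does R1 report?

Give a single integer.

Op 1: merge R2<->R0 -> R2=(0,0,0) R0=(0,0,0)
Op 2: merge R1<->R2 -> R1=(0,0,0) R2=(0,0,0)
Op 3: inc R1 by 4 -> R1=(0,4,0) value=4
Op 4: merge R0<->R2 -> R0=(0,0,0) R2=(0,0,0)
Op 5: inc R2 by 2 -> R2=(0,0,2) value=2
Op 6: inc R0 by 3 -> R0=(3,0,0) value=3
Op 7: inc R2 by 4 -> R2=(0,0,6) value=6
Op 8: merge R1<->R0 -> R1=(3,4,0) R0=(3,4,0)
Op 9: merge R1<->R2 -> R1=(3,4,6) R2=(3,4,6)
Op 10: inc R2 by 5 -> R2=(3,4,11) value=18
Op 11: merge R0<->R2 -> R0=(3,4,11) R2=(3,4,11)

Answer: 13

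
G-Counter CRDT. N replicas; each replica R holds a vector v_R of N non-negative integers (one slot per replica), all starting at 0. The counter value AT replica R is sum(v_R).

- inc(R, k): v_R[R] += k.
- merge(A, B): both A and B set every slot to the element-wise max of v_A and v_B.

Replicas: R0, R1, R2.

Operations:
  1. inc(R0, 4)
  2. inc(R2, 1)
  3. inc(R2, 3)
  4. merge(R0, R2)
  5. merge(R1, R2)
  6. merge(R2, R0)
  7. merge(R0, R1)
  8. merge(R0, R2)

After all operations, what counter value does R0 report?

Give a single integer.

Op 1: inc R0 by 4 -> R0=(4,0,0) value=4
Op 2: inc R2 by 1 -> R2=(0,0,1) value=1
Op 3: inc R2 by 3 -> R2=(0,0,4) value=4
Op 4: merge R0<->R2 -> R0=(4,0,4) R2=(4,0,4)
Op 5: merge R1<->R2 -> R1=(4,0,4) R2=(4,0,4)
Op 6: merge R2<->R0 -> R2=(4,0,4) R0=(4,0,4)
Op 7: merge R0<->R1 -> R0=(4,0,4) R1=(4,0,4)
Op 8: merge R0<->R2 -> R0=(4,0,4) R2=(4,0,4)

Answer: 8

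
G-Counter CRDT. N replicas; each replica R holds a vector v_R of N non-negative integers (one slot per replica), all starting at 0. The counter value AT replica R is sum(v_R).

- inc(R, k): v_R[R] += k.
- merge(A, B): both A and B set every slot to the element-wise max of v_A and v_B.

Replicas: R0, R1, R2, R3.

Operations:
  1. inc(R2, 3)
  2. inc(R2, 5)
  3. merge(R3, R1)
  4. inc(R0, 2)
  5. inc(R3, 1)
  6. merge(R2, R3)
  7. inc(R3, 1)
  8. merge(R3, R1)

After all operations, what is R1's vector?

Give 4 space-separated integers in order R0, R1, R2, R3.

Op 1: inc R2 by 3 -> R2=(0,0,3,0) value=3
Op 2: inc R2 by 5 -> R2=(0,0,8,0) value=8
Op 3: merge R3<->R1 -> R3=(0,0,0,0) R1=(0,0,0,0)
Op 4: inc R0 by 2 -> R0=(2,0,0,0) value=2
Op 5: inc R3 by 1 -> R3=(0,0,0,1) value=1
Op 6: merge R2<->R3 -> R2=(0,0,8,1) R3=(0,0,8,1)
Op 7: inc R3 by 1 -> R3=(0,0,8,2) value=10
Op 8: merge R3<->R1 -> R3=(0,0,8,2) R1=(0,0,8,2)

Answer: 0 0 8 2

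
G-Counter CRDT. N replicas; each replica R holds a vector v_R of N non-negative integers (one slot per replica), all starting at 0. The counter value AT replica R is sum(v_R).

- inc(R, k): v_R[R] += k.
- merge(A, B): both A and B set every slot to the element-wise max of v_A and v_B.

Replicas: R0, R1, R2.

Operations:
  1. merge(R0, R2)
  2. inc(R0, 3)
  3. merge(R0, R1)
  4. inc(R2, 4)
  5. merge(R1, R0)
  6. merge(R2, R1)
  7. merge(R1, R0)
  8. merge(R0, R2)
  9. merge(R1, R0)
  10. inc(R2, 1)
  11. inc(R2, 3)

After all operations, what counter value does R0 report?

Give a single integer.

Op 1: merge R0<->R2 -> R0=(0,0,0) R2=(0,0,0)
Op 2: inc R0 by 3 -> R0=(3,0,0) value=3
Op 3: merge R0<->R1 -> R0=(3,0,0) R1=(3,0,0)
Op 4: inc R2 by 4 -> R2=(0,0,4) value=4
Op 5: merge R1<->R0 -> R1=(3,0,0) R0=(3,0,0)
Op 6: merge R2<->R1 -> R2=(3,0,4) R1=(3,0,4)
Op 7: merge R1<->R0 -> R1=(3,0,4) R0=(3,0,4)
Op 8: merge R0<->R2 -> R0=(3,0,4) R2=(3,0,4)
Op 9: merge R1<->R0 -> R1=(3,0,4) R0=(3,0,4)
Op 10: inc R2 by 1 -> R2=(3,0,5) value=8
Op 11: inc R2 by 3 -> R2=(3,0,8) value=11

Answer: 7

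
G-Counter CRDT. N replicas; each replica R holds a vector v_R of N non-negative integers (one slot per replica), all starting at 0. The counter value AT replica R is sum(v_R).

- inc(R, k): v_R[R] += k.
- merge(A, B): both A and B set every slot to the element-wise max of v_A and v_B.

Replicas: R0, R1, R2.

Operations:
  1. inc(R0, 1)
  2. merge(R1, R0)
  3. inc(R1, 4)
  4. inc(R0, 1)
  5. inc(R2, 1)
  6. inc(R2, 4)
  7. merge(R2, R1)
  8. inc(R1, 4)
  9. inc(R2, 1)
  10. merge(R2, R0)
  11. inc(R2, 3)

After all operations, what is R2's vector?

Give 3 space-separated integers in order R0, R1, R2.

Answer: 2 4 9

Derivation:
Op 1: inc R0 by 1 -> R0=(1,0,0) value=1
Op 2: merge R1<->R0 -> R1=(1,0,0) R0=(1,0,0)
Op 3: inc R1 by 4 -> R1=(1,4,0) value=5
Op 4: inc R0 by 1 -> R0=(2,0,0) value=2
Op 5: inc R2 by 1 -> R2=(0,0,1) value=1
Op 6: inc R2 by 4 -> R2=(0,0,5) value=5
Op 7: merge R2<->R1 -> R2=(1,4,5) R1=(1,4,5)
Op 8: inc R1 by 4 -> R1=(1,8,5) value=14
Op 9: inc R2 by 1 -> R2=(1,4,6) value=11
Op 10: merge R2<->R0 -> R2=(2,4,6) R0=(2,4,6)
Op 11: inc R2 by 3 -> R2=(2,4,9) value=15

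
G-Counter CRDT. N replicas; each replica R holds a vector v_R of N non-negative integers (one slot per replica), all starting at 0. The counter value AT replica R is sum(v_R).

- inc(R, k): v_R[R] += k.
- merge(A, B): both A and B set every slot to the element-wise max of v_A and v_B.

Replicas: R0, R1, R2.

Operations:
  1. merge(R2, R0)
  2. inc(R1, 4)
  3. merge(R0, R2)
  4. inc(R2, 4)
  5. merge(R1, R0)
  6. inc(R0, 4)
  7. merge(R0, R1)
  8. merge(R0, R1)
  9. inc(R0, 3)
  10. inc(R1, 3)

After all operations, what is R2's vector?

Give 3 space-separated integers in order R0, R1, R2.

Answer: 0 0 4

Derivation:
Op 1: merge R2<->R0 -> R2=(0,0,0) R0=(0,0,0)
Op 2: inc R1 by 4 -> R1=(0,4,0) value=4
Op 3: merge R0<->R2 -> R0=(0,0,0) R2=(0,0,0)
Op 4: inc R2 by 4 -> R2=(0,0,4) value=4
Op 5: merge R1<->R0 -> R1=(0,4,0) R0=(0,4,0)
Op 6: inc R0 by 4 -> R0=(4,4,0) value=8
Op 7: merge R0<->R1 -> R0=(4,4,0) R1=(4,4,0)
Op 8: merge R0<->R1 -> R0=(4,4,0) R1=(4,4,0)
Op 9: inc R0 by 3 -> R0=(7,4,0) value=11
Op 10: inc R1 by 3 -> R1=(4,7,0) value=11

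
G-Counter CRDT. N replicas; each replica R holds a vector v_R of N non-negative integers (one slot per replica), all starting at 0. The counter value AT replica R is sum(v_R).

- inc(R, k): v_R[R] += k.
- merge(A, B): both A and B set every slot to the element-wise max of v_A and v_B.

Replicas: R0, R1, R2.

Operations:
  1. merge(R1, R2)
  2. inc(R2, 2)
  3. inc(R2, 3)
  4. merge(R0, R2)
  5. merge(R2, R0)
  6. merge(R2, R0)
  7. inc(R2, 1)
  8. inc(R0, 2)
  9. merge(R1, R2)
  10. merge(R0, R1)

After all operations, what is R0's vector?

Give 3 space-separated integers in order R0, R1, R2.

Answer: 2 0 6

Derivation:
Op 1: merge R1<->R2 -> R1=(0,0,0) R2=(0,0,0)
Op 2: inc R2 by 2 -> R2=(0,0,2) value=2
Op 3: inc R2 by 3 -> R2=(0,0,5) value=5
Op 4: merge R0<->R2 -> R0=(0,0,5) R2=(0,0,5)
Op 5: merge R2<->R0 -> R2=(0,0,5) R0=(0,0,5)
Op 6: merge R2<->R0 -> R2=(0,0,5) R0=(0,0,5)
Op 7: inc R2 by 1 -> R2=(0,0,6) value=6
Op 8: inc R0 by 2 -> R0=(2,0,5) value=7
Op 9: merge R1<->R2 -> R1=(0,0,6) R2=(0,0,6)
Op 10: merge R0<->R1 -> R0=(2,0,6) R1=(2,0,6)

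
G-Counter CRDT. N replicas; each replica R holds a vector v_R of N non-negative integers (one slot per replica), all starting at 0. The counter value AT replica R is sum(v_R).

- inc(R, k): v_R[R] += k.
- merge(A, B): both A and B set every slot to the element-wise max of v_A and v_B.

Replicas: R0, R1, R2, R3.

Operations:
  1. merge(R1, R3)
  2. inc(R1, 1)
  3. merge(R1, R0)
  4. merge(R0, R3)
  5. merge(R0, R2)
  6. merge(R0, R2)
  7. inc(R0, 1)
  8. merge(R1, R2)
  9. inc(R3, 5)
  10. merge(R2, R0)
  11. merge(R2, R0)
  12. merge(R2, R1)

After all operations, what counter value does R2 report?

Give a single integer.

Op 1: merge R1<->R3 -> R1=(0,0,0,0) R3=(0,0,0,0)
Op 2: inc R1 by 1 -> R1=(0,1,0,0) value=1
Op 3: merge R1<->R0 -> R1=(0,1,0,0) R0=(0,1,0,0)
Op 4: merge R0<->R3 -> R0=(0,1,0,0) R3=(0,1,0,0)
Op 5: merge R0<->R2 -> R0=(0,1,0,0) R2=(0,1,0,0)
Op 6: merge R0<->R2 -> R0=(0,1,0,0) R2=(0,1,0,0)
Op 7: inc R0 by 1 -> R0=(1,1,0,0) value=2
Op 8: merge R1<->R2 -> R1=(0,1,0,0) R2=(0,1,0,0)
Op 9: inc R3 by 5 -> R3=(0,1,0,5) value=6
Op 10: merge R2<->R0 -> R2=(1,1,0,0) R0=(1,1,0,0)
Op 11: merge R2<->R0 -> R2=(1,1,0,0) R0=(1,1,0,0)
Op 12: merge R2<->R1 -> R2=(1,1,0,0) R1=(1,1,0,0)

Answer: 2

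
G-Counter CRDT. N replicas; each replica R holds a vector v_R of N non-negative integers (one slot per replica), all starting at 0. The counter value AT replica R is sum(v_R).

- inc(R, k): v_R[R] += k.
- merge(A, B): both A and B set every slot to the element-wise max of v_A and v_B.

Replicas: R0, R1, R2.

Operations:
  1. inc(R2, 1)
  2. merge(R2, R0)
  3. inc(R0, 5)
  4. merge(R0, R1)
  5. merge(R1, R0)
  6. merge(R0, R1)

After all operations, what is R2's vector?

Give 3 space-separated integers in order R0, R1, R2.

Answer: 0 0 1

Derivation:
Op 1: inc R2 by 1 -> R2=(0,0,1) value=1
Op 2: merge R2<->R0 -> R2=(0,0,1) R0=(0,0,1)
Op 3: inc R0 by 5 -> R0=(5,0,1) value=6
Op 4: merge R0<->R1 -> R0=(5,0,1) R1=(5,0,1)
Op 5: merge R1<->R0 -> R1=(5,0,1) R0=(5,0,1)
Op 6: merge R0<->R1 -> R0=(5,0,1) R1=(5,0,1)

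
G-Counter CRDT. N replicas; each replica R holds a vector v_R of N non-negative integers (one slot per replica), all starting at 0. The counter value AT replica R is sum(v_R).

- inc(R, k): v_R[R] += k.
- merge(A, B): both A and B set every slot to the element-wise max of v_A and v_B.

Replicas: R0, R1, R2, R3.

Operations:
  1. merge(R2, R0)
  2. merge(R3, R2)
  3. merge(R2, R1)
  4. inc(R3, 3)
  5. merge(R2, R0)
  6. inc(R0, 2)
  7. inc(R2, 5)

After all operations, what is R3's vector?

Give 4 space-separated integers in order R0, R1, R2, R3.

Answer: 0 0 0 3

Derivation:
Op 1: merge R2<->R0 -> R2=(0,0,0,0) R0=(0,0,0,0)
Op 2: merge R3<->R2 -> R3=(0,0,0,0) R2=(0,0,0,0)
Op 3: merge R2<->R1 -> R2=(0,0,0,0) R1=(0,0,0,0)
Op 4: inc R3 by 3 -> R3=(0,0,0,3) value=3
Op 5: merge R2<->R0 -> R2=(0,0,0,0) R0=(0,0,0,0)
Op 6: inc R0 by 2 -> R0=(2,0,0,0) value=2
Op 7: inc R2 by 5 -> R2=(0,0,5,0) value=5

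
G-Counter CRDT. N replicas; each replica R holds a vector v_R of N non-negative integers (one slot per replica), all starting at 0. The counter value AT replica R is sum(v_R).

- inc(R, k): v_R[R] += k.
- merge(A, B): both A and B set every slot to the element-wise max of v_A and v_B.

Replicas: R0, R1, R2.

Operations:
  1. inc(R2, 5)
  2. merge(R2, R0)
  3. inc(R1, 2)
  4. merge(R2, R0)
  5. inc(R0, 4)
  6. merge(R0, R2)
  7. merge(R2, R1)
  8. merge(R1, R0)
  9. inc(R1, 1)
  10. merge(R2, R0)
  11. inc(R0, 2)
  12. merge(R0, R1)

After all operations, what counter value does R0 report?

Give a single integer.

Op 1: inc R2 by 5 -> R2=(0,0,5) value=5
Op 2: merge R2<->R0 -> R2=(0,0,5) R0=(0,0,5)
Op 3: inc R1 by 2 -> R1=(0,2,0) value=2
Op 4: merge R2<->R0 -> R2=(0,0,5) R0=(0,0,5)
Op 5: inc R0 by 4 -> R0=(4,0,5) value=9
Op 6: merge R0<->R2 -> R0=(4,0,5) R2=(4,0,5)
Op 7: merge R2<->R1 -> R2=(4,2,5) R1=(4,2,5)
Op 8: merge R1<->R0 -> R1=(4,2,5) R0=(4,2,5)
Op 9: inc R1 by 1 -> R1=(4,3,5) value=12
Op 10: merge R2<->R0 -> R2=(4,2,5) R0=(4,2,5)
Op 11: inc R0 by 2 -> R0=(6,2,5) value=13
Op 12: merge R0<->R1 -> R0=(6,3,5) R1=(6,3,5)

Answer: 14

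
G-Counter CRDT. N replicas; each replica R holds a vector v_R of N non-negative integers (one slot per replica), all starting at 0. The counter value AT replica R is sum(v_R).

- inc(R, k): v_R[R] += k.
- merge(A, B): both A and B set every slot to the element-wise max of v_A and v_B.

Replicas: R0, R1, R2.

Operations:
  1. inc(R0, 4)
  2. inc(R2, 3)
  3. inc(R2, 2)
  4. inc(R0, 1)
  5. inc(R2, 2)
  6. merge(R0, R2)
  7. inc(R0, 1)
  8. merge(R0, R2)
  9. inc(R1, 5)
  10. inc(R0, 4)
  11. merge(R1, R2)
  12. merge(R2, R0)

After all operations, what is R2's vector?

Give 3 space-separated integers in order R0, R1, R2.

Op 1: inc R0 by 4 -> R0=(4,0,0) value=4
Op 2: inc R2 by 3 -> R2=(0,0,3) value=3
Op 3: inc R2 by 2 -> R2=(0,0,5) value=5
Op 4: inc R0 by 1 -> R0=(5,0,0) value=5
Op 5: inc R2 by 2 -> R2=(0,0,7) value=7
Op 6: merge R0<->R2 -> R0=(5,0,7) R2=(5,0,7)
Op 7: inc R0 by 1 -> R0=(6,0,7) value=13
Op 8: merge R0<->R2 -> R0=(6,0,7) R2=(6,0,7)
Op 9: inc R1 by 5 -> R1=(0,5,0) value=5
Op 10: inc R0 by 4 -> R0=(10,0,7) value=17
Op 11: merge R1<->R2 -> R1=(6,5,7) R2=(6,5,7)
Op 12: merge R2<->R0 -> R2=(10,5,7) R0=(10,5,7)

Answer: 10 5 7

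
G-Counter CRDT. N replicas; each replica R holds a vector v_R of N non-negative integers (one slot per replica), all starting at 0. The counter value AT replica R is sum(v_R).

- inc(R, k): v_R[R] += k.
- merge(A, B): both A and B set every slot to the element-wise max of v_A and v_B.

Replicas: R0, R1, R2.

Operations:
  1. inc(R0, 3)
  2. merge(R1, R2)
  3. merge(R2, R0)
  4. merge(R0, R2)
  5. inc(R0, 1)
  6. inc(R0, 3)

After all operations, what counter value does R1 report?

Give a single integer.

Op 1: inc R0 by 3 -> R0=(3,0,0) value=3
Op 2: merge R1<->R2 -> R1=(0,0,0) R2=(0,0,0)
Op 3: merge R2<->R0 -> R2=(3,0,0) R0=(3,0,0)
Op 4: merge R0<->R2 -> R0=(3,0,0) R2=(3,0,0)
Op 5: inc R0 by 1 -> R0=(4,0,0) value=4
Op 6: inc R0 by 3 -> R0=(7,0,0) value=7

Answer: 0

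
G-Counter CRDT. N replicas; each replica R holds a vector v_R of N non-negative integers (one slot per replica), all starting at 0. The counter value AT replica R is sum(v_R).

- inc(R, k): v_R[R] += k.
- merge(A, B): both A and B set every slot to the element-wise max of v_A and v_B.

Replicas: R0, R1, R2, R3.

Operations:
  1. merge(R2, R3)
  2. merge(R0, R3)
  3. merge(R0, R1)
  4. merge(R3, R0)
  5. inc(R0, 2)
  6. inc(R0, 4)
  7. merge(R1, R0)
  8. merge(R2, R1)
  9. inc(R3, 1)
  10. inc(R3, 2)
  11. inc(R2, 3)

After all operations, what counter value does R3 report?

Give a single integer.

Answer: 3

Derivation:
Op 1: merge R2<->R3 -> R2=(0,0,0,0) R3=(0,0,0,0)
Op 2: merge R0<->R3 -> R0=(0,0,0,0) R3=(0,0,0,0)
Op 3: merge R0<->R1 -> R0=(0,0,0,0) R1=(0,0,0,0)
Op 4: merge R3<->R0 -> R3=(0,0,0,0) R0=(0,0,0,0)
Op 5: inc R0 by 2 -> R0=(2,0,0,0) value=2
Op 6: inc R0 by 4 -> R0=(6,0,0,0) value=6
Op 7: merge R1<->R0 -> R1=(6,0,0,0) R0=(6,0,0,0)
Op 8: merge R2<->R1 -> R2=(6,0,0,0) R1=(6,0,0,0)
Op 9: inc R3 by 1 -> R3=(0,0,0,1) value=1
Op 10: inc R3 by 2 -> R3=(0,0,0,3) value=3
Op 11: inc R2 by 3 -> R2=(6,0,3,0) value=9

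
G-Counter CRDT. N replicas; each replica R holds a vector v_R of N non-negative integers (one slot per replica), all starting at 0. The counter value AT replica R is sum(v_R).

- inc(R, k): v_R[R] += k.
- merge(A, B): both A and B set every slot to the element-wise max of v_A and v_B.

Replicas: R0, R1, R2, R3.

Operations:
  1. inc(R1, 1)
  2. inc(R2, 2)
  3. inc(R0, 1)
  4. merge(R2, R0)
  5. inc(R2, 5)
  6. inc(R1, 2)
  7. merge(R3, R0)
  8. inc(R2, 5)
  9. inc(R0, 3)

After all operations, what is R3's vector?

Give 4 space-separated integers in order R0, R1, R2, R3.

Op 1: inc R1 by 1 -> R1=(0,1,0,0) value=1
Op 2: inc R2 by 2 -> R2=(0,0,2,0) value=2
Op 3: inc R0 by 1 -> R0=(1,0,0,0) value=1
Op 4: merge R2<->R0 -> R2=(1,0,2,0) R0=(1,0,2,0)
Op 5: inc R2 by 5 -> R2=(1,0,7,0) value=8
Op 6: inc R1 by 2 -> R1=(0,3,0,0) value=3
Op 7: merge R3<->R0 -> R3=(1,0,2,0) R0=(1,0,2,0)
Op 8: inc R2 by 5 -> R2=(1,0,12,0) value=13
Op 9: inc R0 by 3 -> R0=(4,0,2,0) value=6

Answer: 1 0 2 0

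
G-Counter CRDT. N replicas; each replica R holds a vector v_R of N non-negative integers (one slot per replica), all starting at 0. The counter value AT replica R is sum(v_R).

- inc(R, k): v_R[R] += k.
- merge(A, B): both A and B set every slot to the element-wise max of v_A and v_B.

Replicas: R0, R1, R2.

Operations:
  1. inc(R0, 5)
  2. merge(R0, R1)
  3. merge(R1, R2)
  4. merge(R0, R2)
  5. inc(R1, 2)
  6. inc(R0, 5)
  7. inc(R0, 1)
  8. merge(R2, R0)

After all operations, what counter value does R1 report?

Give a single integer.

Answer: 7

Derivation:
Op 1: inc R0 by 5 -> R0=(5,0,0) value=5
Op 2: merge R0<->R1 -> R0=(5,0,0) R1=(5,0,0)
Op 3: merge R1<->R2 -> R1=(5,0,0) R2=(5,0,0)
Op 4: merge R0<->R2 -> R0=(5,0,0) R2=(5,0,0)
Op 5: inc R1 by 2 -> R1=(5,2,0) value=7
Op 6: inc R0 by 5 -> R0=(10,0,0) value=10
Op 7: inc R0 by 1 -> R0=(11,0,0) value=11
Op 8: merge R2<->R0 -> R2=(11,0,0) R0=(11,0,0)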